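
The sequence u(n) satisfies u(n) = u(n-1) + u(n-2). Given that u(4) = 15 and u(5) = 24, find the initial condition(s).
Work backwards using u(k) = u(k+2) - u(k+1):
u(3) = u(5) - u(4) = 24 - 15 = 9
u(2) = u(4) - u(3) = 15 - 9 = 6
u(1) = u(3) - u(2) = 9 - 6 = 3
u(0) = u(2) - u(1) = 6 - 3 = 3

u(0) = 3, u(1) = 3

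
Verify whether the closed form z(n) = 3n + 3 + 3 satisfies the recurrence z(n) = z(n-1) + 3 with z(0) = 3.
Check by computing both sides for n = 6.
From the recurrence with z(0) = 3:
  z(0) = 3, z(1) = 6, z(2) = 9, z(3) = 12, z(4) = 15, z(5) = 18, z(6) = 21
  so the recurrence gives z(6) = 21.
From the proposed closed form z(n) = 3n + 3 + 3:
  z(6) = 24.
The recurrence gives 21 but the closed form gives 24, so the closed form does not satisfy the recurrence.

No, the closed form is incorrect.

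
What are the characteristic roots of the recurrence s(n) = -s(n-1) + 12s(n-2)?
Substitute s(n) = rⁿ and divide through by rⁿ⁻²: r² + r - 12 = 0
Factor: (r + 4)(r - 3) = 0, so r = -4, 3.
General solution: s(n) = A·(-4)ⁿ + B·3ⁿ

Characteristic: r² + r - 12 = 0, Roots: r = -4, 3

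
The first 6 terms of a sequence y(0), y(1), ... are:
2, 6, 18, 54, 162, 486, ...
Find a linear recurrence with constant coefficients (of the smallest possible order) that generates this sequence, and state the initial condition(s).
Look for the lowest-order linear relation among consecutive terms.
Observation: each term is 3× the previous.
Check at n=2: 3·6 = 18. ✓

y(n) = 3 × y(n-1), y(0) = 2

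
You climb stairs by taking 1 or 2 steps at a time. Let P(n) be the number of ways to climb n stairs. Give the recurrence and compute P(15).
Condition on the size of the last step (1 to 2): before it there were n-1, …, n-2 stairs climbed, and these cases are disjoint, so P(n) = P(n-1) + P(n-2) (Fibonacci-type sequence).
Initial conditions by direct count (compositions of i into parts ≤ 2): P(1) = 1; P(2) = 2.
Iterating the recurrence: P(3) = 3, P(4) = 5, P(5) = 8, P(6) = 13, P(7) = 21, P(8) = 34, P(9) = 55, P(10) = 89, P(11) = 144, P(12) = 233, P(13) = 377, P(14) = 610, P(15) = 987.

P(n) = P(n-1) + P(n-2), P(1) = 1, P(2) = 2; P(15) = 987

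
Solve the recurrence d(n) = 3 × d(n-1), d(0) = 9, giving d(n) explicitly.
Recurrence: d(n) = 3 × d(n-1), initial: d(0) = 9.
Each term is 3 times the previous, so this is geometric with ratio 3. After n steps: d(n) = d(0)·3ⁿ = 9·3ⁿ.

d(n) = 9·3ⁿ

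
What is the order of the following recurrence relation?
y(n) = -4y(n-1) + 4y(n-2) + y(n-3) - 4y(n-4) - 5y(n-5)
The order is the largest lag k for which y(n-k) appears. Here the deepest term is y(n-5), so the order is 5.

Order 5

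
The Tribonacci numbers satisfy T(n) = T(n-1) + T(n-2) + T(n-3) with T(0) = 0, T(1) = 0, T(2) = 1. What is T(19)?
Computing the sequence terms:
0, 0, 1, 1, 2, 4, 7, 13, 24, 44, 81, 149, 274, 504, 927, 1705, 3136, 5768, 10609, 19513

19513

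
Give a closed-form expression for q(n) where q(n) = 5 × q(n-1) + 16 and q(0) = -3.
Recurrence: q(n) = 5 × q(n-1) + 16, initial: q(0) = -3.
Try q(n) = A·5ⁿ + C. Substituting: A·5ⁿ + C = 5(A·5ⁿ⁻¹ + C) + 16 = A·5ⁿ + 5C + 16, so C = 5C + 16, giving C = -4. Then q(0) = A - 4 = -3 gives A = 1.

q(n) = 5ⁿ - 4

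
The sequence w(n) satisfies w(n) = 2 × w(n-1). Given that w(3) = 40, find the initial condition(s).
In general w(n) = 2ⁿ · w(0). At n = 3: w(0) = w(3) / 2^3 = 40 / 8 = 5.

w(0) = 5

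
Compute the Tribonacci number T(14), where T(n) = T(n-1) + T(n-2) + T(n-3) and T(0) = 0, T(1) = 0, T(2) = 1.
Computing the sequence terms:
0, 0, 1, 1, 2, 4, 7, 13, 24, 44, 81, 149, 274, 504, 927

927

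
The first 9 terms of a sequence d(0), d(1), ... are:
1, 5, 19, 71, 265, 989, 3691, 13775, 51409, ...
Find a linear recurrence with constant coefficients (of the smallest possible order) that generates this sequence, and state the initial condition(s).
Look for the lowest-order linear relation among consecutive terms.
Observation: d(n) - 4·d(n-1) - (-1)·d(n-2) = 0 holds for the shown terms, and no order-1 relation d(n) = α·d(n-1) + β fits.
Check at n=3: 4·19 + (-1)·5 = 71. ✓

d(n) = 4d(n-1) - d(n-2), d(0) = 1, d(1) = 5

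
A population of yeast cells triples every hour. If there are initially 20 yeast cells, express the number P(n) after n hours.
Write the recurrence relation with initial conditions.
Each hour multiplies the count by 3, so the count after n hours depends only on the count after n-1 hours: P(n) = 3 × P(n-1). The starting count gives P(0) = 20.
Unrolling n times gives the closed form P(n) = 20 × 3ⁿ.

P(n) = 3 × P(n-1), P(0) = 20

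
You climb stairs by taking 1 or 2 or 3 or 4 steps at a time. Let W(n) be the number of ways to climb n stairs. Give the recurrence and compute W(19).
Condition on the size of the last step (1 to 4): before it there were n-1, …, n-4 stairs climbed, and these cases are disjoint, so W(n) = W(n-1) + W(n-2) + W(n-3) + W(n-4) (order-4 linear recurrence).
Initial conditions by direct count (compositions of i into parts ≤ 4): W(1) = 1; W(2) = 2; W(3) = 4; W(4) = 8.
Iterating the recurrence: W(5) = 15, W(6) = 29, W(7) = 56, W(8) = 108, W(9) = 208, W(10) = 401, W(11) = 773, W(12) = 1490, W(13) = 2872, W(14) = 5536, W(15) = 10671, W(16) = 20569, W(17) = 39648, W(18) = 76424, W(19) = 147312.

W(n) = W(n-1) + W(n-2) + W(n-3) + W(n-4), W(1) = 1, W(2) = 2, W(3) = 4, W(4) = 8; W(19) = 147312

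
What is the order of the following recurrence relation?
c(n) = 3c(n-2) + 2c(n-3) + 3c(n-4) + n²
The order is the largest lag k for which c(n-k) appears. Here the deepest term is c(n-4) (the n² term is non-homogeneous and does not affect the order), so the order is 4.

Order 4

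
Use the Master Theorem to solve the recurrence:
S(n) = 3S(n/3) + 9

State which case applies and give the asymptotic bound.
Master Theorem template: S(n) = a·S(n/b) + f(n).
Here: a=3, b=3, f(n)=9
Compute log_b(a) = log_3(3) = 1.
f(n) = 9 = O(n^(1-ε)) with ε = 1. Case 1: S(n) = Θ(n^log_b(a)) = Θ(n).

Case 1: S(n) = Θ(n)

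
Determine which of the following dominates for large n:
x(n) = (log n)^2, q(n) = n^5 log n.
Comparing growth rates:
Growth-rate hierarchy: log n ≺ any polynomial ≺ any exponential cⁿ (c>1) ≺ n! ≺ nⁿ.
polynomial degree 5 (with log factor) dominates polylogarithmic (log n)^2 asymptotically.

q(n) grows faster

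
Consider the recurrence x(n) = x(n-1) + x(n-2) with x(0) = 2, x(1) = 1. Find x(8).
Computing the sequence terms:
2, 1, 3, 4, 7, 11, 18, 29, 47

47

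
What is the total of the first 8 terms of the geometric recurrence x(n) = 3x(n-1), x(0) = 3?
Computing the sequence terms: 3, 9, 27, 81, 243, 729, 2187, 6561
Adding these values together:

9840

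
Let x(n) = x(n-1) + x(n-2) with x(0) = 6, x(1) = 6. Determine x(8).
Computing the sequence terms:
6, 6, 12, 18, 30, 48, 78, 126, 204

204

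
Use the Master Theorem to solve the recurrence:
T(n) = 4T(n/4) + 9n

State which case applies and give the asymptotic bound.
Master Theorem template: T(n) = a·T(n/b) + f(n).
Here: a=4, b=4, f(n)=9n
Compute log_b(a) = log_4(4) = 1.
f(n) = 9n = Θ(n). Case 2: T(n) = Θ(n log n).

Case 2: T(n) = Θ(n log n)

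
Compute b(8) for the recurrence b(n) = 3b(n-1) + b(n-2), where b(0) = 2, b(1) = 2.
Computing the sequence terms:
2, 2, 8, 26, 86, 284, 938, 3098, 10232

10232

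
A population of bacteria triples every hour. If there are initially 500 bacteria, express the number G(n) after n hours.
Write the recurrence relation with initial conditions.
Each hour multiplies the count by 3, so the count after n hours depends only on the count after n-1 hours: G(n) = 3 × G(n-1). The starting count gives G(0) = 500.
Unrolling n times gives the closed form G(n) = 500 × 3ⁿ.

G(n) = 3 × G(n-1), G(0) = 500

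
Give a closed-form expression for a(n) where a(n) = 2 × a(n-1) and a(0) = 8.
Recurrence: a(n) = 2 × a(n-1), initial: a(0) = 8.
Each term is 2 times the previous, so this is geometric with ratio 2. After n steps: a(n) = a(0)·2ⁿ = 8·2ⁿ.

a(n) = 8·2ⁿ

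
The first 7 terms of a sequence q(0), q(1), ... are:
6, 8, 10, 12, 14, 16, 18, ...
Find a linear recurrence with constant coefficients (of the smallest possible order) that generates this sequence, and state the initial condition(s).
Look for the lowest-order linear relation among consecutive terms.
Observation: consecutive differences are constant (= 2).
Check at n=2: 1·8 + 2 = 10. ✓

q(n) = q(n-1) + 2, q(0) = 6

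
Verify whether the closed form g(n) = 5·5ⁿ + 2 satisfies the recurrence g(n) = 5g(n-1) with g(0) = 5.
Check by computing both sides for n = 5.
From the recurrence with g(0) = 5:
  g(0) = 5, g(1) = 25, g(2) = 125, g(3) = 625, g(4) = 3125, g(5) = 15625
  so the recurrence gives g(5) = 15625.
From the proposed closed form g(n) = 5·5ⁿ + 2:
  g(5) = 15627.
The recurrence gives 15625 but the closed form gives 15627, so the closed form does not satisfy the recurrence.

No, the closed form is incorrect.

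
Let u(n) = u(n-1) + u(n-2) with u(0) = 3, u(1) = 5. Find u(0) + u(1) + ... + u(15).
Computing the sequence terms: 3, 5, 8, 13, 21, 34, 55, 89, 144, 233, 377, 610, 987, 1597, 2584, 4181
Adding these values together:

10941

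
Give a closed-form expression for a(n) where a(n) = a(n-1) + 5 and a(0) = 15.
Recurrence: a(n) = a(n-1) + 5, initial: a(0) = 15.
Each step adds 5, so a(n) = a(0) + 5n = 5n + 15.

a(n) = 5n + 15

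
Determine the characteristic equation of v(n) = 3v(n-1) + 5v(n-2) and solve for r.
Substitute v(n) = rⁿ and divide through by rⁿ⁻²: r² - 3r - 5 = 0
Discriminant: 3² + 4·5 = 29, not a perfect square, so by the quadratic formula r = (3 ± √29)/2.
General solution: v(n) = A·r₁ⁿ + B·r₂ⁿ where r₁,r₂ = (3 ± √29)/2

Characteristic: r² - 3r - 5 = 0, Roots: r = (3 ± √29)/2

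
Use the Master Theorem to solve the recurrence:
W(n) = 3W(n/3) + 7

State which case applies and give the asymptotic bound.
Master Theorem template: W(n) = a·W(n/b) + f(n).
Here: a=3, b=3, f(n)=7
Compute log_b(a) = log_3(3) = 1.
f(n) = 7 = O(n^(1-ε)) with ε = 1. Case 1: W(n) = Θ(n^log_b(a)) = Θ(n).

Case 1: W(n) = Θ(n)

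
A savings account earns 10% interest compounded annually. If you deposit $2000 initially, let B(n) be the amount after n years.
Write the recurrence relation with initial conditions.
Each year the balance grows by 10%, i.e. is multiplied by 1 + 10/100 = 1.1, so B(n) = 1.1 × B(n-1). The initial deposit gives B(0) = 2000.
Unrolling gives the closed form B(n) = 2000 × (1.1)ⁿ.

B(n) = 1.1 × B(n-1), B(0) = 2000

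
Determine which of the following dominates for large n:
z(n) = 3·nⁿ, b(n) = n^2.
Comparing growth rates:
Growth-rate hierarchy: log n ≺ any polynomial ≺ any exponential cⁿ (c>1) ≺ n! ≺ nⁿ.
super-exponential nⁿ dominates polynomial degree 2 asymptotically.

z(n) grows faster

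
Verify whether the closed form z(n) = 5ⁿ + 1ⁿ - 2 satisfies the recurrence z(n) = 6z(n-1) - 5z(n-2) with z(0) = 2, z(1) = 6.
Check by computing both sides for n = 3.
From the recurrence with z(0) = 2, z(1) = 6:
  z(0) = 2, z(1) = 6, z(2) = 26, z(3) = 126
  so the recurrence gives z(3) = 126.
From the proposed closed form z(n) = 5ⁿ + 1ⁿ - 2:
  z(3) = 124.
The recurrence gives 126 but the closed form gives 124, so the closed form does not satisfy the recurrence.

No, the closed form is incorrect.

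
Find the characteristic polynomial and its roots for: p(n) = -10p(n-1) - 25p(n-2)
Substitute p(n) = rⁿ and divide through by rⁿ⁻²: r² + 10r + 25 = 0
Factor: (r + 5)² = 0, so r = -5 (double root).
General solution: p(n) = (A + Bn)·(-5)ⁿ

Characteristic: r² + 10r + 25 = 0, Roots: r = -5 (double root)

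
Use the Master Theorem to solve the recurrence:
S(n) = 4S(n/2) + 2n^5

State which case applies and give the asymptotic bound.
Master Theorem template: S(n) = a·S(n/b) + f(n).
Here: a=4, b=2, f(n)=2n^5
Compute log_b(a) = log_2(4) = 2.
f(n) = 2n^5 = Ω(n^(2+ε)) with ε = 3, and the regularity condition holds (a·f(n/b) = (a/b^5)·f(n) with a/b^5 = 2^-3 < 1). Case 3: S(n) = Θ(f(n)) = Θ(n^5).

Case 3: S(n) = Θ(n^5)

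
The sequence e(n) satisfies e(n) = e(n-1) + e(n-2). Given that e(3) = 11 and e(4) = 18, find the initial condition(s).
Work backwards using e(k) = e(k+2) - e(k+1):
e(2) = e(4) - e(3) = 18 - 11 = 7
e(1) = e(3) - e(2) = 11 - 7 = 4
e(0) = e(2) - e(1) = 7 - 4 = 3

e(0) = 3, e(1) = 4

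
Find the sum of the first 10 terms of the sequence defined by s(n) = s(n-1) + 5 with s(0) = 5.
Computing the sequence terms: 5, 10, 15, 20, 25, 30, 35, 40, 45, 50
Adding these values together:

275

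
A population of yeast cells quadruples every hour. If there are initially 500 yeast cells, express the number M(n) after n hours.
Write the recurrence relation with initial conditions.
Each hour multiplies the count by 4, so the count after n hours depends only on the count after n-1 hours: M(n) = 4 × M(n-1). The starting count gives M(0) = 500.
Unrolling n times gives the closed form M(n) = 500 × 4ⁿ.

M(n) = 4 × M(n-1), M(0) = 500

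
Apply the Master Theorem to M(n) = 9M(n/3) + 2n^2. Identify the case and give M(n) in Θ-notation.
Master Theorem template: M(n) = a·M(n/b) + f(n).
Here: a=9, b=3, f(n)=2n^2
Compute log_b(a) = log_3(9) = 2.
f(n) = 2n^2 = Θ(n^2). Case 2: M(n) = Θ(n^2 log n).

Case 2: M(n) = Θ(n^2 log n)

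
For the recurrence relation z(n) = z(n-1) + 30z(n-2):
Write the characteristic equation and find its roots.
Substitute z(n) = rⁿ and divide through by rⁿ⁻²: r² - r - 30 = 0
Factor: (r - 6)(r + 5) = 0, so r = 6, -5.
General solution: z(n) = A·6ⁿ + B·(-5)ⁿ

Characteristic: r² - r - 30 = 0, Roots: r = 6, -5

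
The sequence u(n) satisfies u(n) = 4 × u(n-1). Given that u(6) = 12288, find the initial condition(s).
In general u(n) = 4ⁿ · u(0). At n = 6: u(0) = u(6) / 4^6 = 12288 / 4096 = 3.

u(0) = 3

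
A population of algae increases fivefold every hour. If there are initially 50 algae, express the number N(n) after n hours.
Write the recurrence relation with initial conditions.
Each hour multiplies the count by 5, so the count after n hours depends only on the count after n-1 hours: N(n) = 5 × N(n-1). The starting count gives N(0) = 50.
Unrolling n times gives the closed form N(n) = 50 × 5ⁿ.

N(n) = 5 × N(n-1), N(0) = 50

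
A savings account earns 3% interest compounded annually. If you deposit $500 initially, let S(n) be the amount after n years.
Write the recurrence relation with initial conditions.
Each year the balance grows by 3%, i.e. is multiplied by 1 + 3/100 = 1.03, so S(n) = 1.03 × S(n-1). The initial deposit gives S(0) = 500.
Unrolling gives the closed form S(n) = 500 × (1.03)ⁿ.

S(n) = 1.03 × S(n-1), S(0) = 500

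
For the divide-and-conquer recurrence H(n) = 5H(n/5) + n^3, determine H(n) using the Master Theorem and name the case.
Master Theorem template: H(n) = a·H(n/b) + f(n).
Here: a=5, b=5, f(n)=n^3
Compute log_b(a) = log_5(5) = 1.
f(n) = n^3 = Ω(n^(1+ε)) with ε = 2, and the regularity condition holds (a·f(n/b) = (a/b^3)·f(n) with a/b^3 = 5^-2 < 1). Case 3: H(n) = Θ(f(n)) = Θ(n^3).

Case 3: H(n) = Θ(n^3)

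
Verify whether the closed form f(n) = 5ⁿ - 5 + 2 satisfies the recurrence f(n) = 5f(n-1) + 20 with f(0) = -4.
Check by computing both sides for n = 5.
From the recurrence with f(0) = -4:
  f(0) = -4, f(1) = 0, f(2) = 20, f(3) = 120, f(4) = 620, f(5) = 3120
  so the recurrence gives f(5) = 3120.
From the proposed closed form f(n) = 5ⁿ - 5 + 2:
  f(5) = 3122.
The recurrence gives 3120 but the closed form gives 3122, so the closed form does not satisfy the recurrence.

No, the closed form is incorrect.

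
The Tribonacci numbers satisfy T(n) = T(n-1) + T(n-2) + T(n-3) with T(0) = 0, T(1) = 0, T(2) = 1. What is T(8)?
Computing the sequence terms:
0, 0, 1, 1, 2, 4, 7, 13, 24

24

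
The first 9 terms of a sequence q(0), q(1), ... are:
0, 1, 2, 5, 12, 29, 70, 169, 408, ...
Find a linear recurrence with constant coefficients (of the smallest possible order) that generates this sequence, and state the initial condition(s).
Look for the lowest-order linear relation among consecutive terms.
Observation: q(n) - 2·q(n-1) - (1)·q(n-2) = 0 holds for the shown terms, and no order-1 relation q(n) = α·q(n-1) + β fits.
Check at n=3: 2·2 + (1)·1 = 5. ✓

q(n) = 2q(n-1) + q(n-2), q(0) = 0, q(1) = 1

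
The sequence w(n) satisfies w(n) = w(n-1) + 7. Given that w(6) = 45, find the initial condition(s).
w(6) = w(0) + 6·7, so w(0) = 45 - 42 = 3.

w(0) = 3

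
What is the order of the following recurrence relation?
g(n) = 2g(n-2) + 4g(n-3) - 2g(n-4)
The order is the largest lag k for which g(n-k) appears. Here the deepest term is g(n-4), so the order is 4.

Order 4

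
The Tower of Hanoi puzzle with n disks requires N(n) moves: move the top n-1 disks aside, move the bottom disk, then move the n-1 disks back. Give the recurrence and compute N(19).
Moving n disks = move the top n-1 disks aside (N(n-1) moves) + move the largest disk (1 move) + move the n-1 disks back on top (N(n-1) moves), so N(n) = 2N(n-1) + 1, with N(1) = 1 (a single disk takes one move).
First terms: 1, 3, 7, 15, 31, 63, … — each is one less than a power of 2. Indeed N(n) + 1 = 2(N(n-1) + 1) with N(1) + 1 = 2, so N(n) + 1 = 2ⁿ and N(n) = 2ⁿ - 1.
Hence N(19) = 2^19 - 1 = 524288 - 1 = 524287.

N(n) = 2N(n-1) + 1, N(1) = 1; N(19) = 524287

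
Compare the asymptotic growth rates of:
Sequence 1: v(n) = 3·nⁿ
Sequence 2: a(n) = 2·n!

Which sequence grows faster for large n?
Comparing growth rates:
Growth-rate hierarchy: log n ≺ any polynomial ≺ any exponential cⁿ (c>1) ≺ n! ≺ nⁿ.
super-exponential nⁿ dominates factorial asymptotically.

v(n) grows faster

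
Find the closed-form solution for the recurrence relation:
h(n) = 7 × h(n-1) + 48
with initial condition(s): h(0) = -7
Recurrence: h(n) = 7 × h(n-1) + 48, initial: h(0) = -7.
Try h(n) = A·7ⁿ + C. Substituting: A·7ⁿ + C = 7(A·7ⁿ⁻¹ + C) + 48 = A·7ⁿ + 7C + 48, so C = 7C + 48, giving C = -8. Then h(0) = A - 8 = -7 gives A = 1.

h(n) = 7ⁿ - 8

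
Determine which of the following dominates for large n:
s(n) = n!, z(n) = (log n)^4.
Comparing growth rates:
Growth-rate hierarchy: log n ≺ any polynomial ≺ any exponential cⁿ (c>1) ≺ n! ≺ nⁿ.
factorial dominates polylogarithmic (log n)^4 asymptotically.

s(n) grows faster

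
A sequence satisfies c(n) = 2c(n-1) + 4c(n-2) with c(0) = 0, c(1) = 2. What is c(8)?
Computing the sequence terms:
0, 2, 4, 16, 48, 160, 512, 1664, 5376

5376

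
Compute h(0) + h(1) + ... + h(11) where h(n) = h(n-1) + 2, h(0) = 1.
Computing the sequence terms: 1, 3, 5, 7, 9, 11, 13, 15, 17, 19, 21, 23
Adding these values together:

144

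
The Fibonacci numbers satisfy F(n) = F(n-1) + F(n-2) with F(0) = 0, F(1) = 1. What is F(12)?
Computing the sequence terms:
0, 1, 1, 2, 3, 5, 8, 13, 21, 34, 55, 89, 144

144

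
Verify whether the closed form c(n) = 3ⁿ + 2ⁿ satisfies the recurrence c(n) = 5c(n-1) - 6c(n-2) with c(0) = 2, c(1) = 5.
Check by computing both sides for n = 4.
From the recurrence with c(0) = 2, c(1) = 5:
  c(0) = 2, c(1) = 5, c(2) = 13, c(3) = 35, c(4) = 97
  so the recurrence gives c(4) = 97.
From the proposed closed form c(n) = 3ⁿ + 2ⁿ:
  c(4) = 97.
Both sides give 97 at n = 4, and the initial condition(s) match, so the closed form is consistent.

Yes, the closed form is correct.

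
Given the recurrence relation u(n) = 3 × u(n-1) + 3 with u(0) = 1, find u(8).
Computing step by step:
u(0) = 1
u(1) = 3 × 1 + 3 = 6
u(2) = 3 × 6 + 3 = 21
u(3) = 3 × 21 + 3 = 66
u(4) = 3 × 66 + 3 = 201
u(5) = 3 × 201 + 3 = 606
u(6) = 3 × 606 + 3 = 1821
u(7) = 3 × 1821 + 3 = 5466
u(8) = 3 × 5466 + 3 = 16401

16401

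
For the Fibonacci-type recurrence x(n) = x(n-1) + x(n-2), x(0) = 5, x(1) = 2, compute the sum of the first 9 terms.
Computing the sequence terms: 5, 2, 7, 9, 16, 25, 41, 66, 107
Adding these values together:

278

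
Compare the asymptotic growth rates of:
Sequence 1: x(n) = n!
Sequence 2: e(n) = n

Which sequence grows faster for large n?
Comparing growth rates:
Growth-rate hierarchy: log n ≺ any polynomial ≺ any exponential cⁿ (c>1) ≺ n! ≺ nⁿ.
factorial dominates polynomial degree 1 asymptotically.

x(n) grows faster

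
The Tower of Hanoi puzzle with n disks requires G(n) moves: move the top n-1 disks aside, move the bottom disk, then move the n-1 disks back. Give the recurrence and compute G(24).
Moving n disks = move the top n-1 disks aside (G(n-1) moves) + move the largest disk (1 move) + move the n-1 disks back on top (G(n-1) moves), so G(n) = 2G(n-1) + 1, with G(1) = 1 (a single disk takes one move).
First terms: 1, 3, 7, 15, 31, 63, … — each is one less than a power of 2. Indeed G(n) + 1 = 2(G(n-1) + 1) with G(1) + 1 = 2, so G(n) + 1 = 2ⁿ and G(n) = 2ⁿ - 1.
Hence G(24) = 2^24 - 1 = 16777216 - 1 = 16777215.

G(n) = 2G(n-1) + 1, G(1) = 1; G(24) = 16777215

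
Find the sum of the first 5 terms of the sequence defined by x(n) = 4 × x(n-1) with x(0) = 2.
Computing the sequence terms: 2, 8, 32, 128, 512
Adding these values together:

682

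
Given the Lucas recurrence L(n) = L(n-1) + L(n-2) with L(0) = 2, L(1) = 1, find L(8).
Computing the sequence terms:
2, 1, 3, 4, 7, 11, 18, 29, 47

47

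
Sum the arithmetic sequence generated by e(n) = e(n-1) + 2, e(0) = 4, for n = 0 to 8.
Computing the sequence terms: 4, 6, 8, 10, 12, 14, 16, 18, 20
Adding these values together:

108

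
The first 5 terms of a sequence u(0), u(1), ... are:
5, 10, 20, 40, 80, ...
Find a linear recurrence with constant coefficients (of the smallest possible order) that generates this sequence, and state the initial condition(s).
Look for the lowest-order linear relation among consecutive terms.
Observation: each term is 2× the previous.
Check at n=2: 2·10 = 20. ✓

u(n) = 2 × u(n-1), u(0) = 5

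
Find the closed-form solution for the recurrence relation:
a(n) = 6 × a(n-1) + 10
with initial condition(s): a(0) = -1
Recurrence: a(n) = 6 × a(n-1) + 10, initial: a(0) = -1.
Try a(n) = A·6ⁿ + C. Substituting: A·6ⁿ + C = 6(A·6ⁿ⁻¹ + C) + 10 = A·6ⁿ + 6C + 10, so C = 6C + 10, giving C = -2. Then a(0) = A - 2 = -1 gives A = 1.

a(n) = 6ⁿ - 2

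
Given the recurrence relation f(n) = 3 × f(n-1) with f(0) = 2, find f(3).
Computing step by step:
f(0) = 2
f(1) = 3 × 2 = 6
f(2) = 3 × 6 = 18
f(3) = 3 × 18 = 54

54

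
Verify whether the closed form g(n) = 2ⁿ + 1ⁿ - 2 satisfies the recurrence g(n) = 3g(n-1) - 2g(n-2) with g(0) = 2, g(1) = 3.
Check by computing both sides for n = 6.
From the recurrence with g(0) = 2, g(1) = 3:
  g(0) = 2, g(1) = 3, g(2) = 5, g(3) = 9, g(4) = 17, g(5) = 33, g(6) = 65
  so the recurrence gives g(6) = 65.
From the proposed closed form g(n) = 2ⁿ + 1ⁿ - 2:
  g(6) = 63.
The recurrence gives 65 but the closed form gives 63, so the closed form does not satisfy the recurrence.

No, the closed form is incorrect.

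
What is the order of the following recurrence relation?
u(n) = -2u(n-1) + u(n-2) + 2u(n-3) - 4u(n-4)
The order is the largest lag k for which u(n-k) appears. Here the deepest term is u(n-4), so the order is 4.

Order 4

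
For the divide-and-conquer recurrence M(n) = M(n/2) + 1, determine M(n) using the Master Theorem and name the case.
Master Theorem template: M(n) = a·M(n/b) + f(n).
Here: a=1, b=2, f(n)=1
Compute log_b(a) = log_2(1) = 0.
f(n) = 1 = Θ(1). Case 2: M(n) = Θ(log n).

Case 2: M(n) = Θ(log n)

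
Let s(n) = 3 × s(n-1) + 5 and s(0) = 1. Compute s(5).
Computing step by step:
s(0) = 1
s(1) = 3 × 1 + 5 = 8
s(2) = 3 × 8 + 5 = 29
s(3) = 3 × 29 + 5 = 92
s(4) = 3 × 92 + 5 = 281
s(5) = 3 × 281 + 5 = 848

848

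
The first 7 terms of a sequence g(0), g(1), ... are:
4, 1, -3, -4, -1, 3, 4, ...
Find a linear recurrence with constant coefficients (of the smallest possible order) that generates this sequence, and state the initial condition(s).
Look for the lowest-order linear relation among consecutive terms.
Observation: g(n) - 1·g(n-1) - (-1)·g(n-2) = 0 holds for the shown terms, and no order-1 relation g(n) = α·g(n-1) + β fits.
Check at n=3: 1·-3 + (-1)·1 = -4. ✓

g(n) = g(n-1) - g(n-2), g(0) = 4, g(1) = 1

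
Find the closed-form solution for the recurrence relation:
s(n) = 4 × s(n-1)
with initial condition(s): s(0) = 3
Recurrence: s(n) = 4 × s(n-1), initial: s(0) = 3.
Each term is 4 times the previous, so this is geometric with ratio 4. After n steps: s(n) = s(0)·4ⁿ = 3·4ⁿ.

s(n) = 3·4ⁿ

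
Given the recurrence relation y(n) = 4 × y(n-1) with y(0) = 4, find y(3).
Computing step by step:
y(0) = 4
y(1) = 4 × 4 = 16
y(2) = 4 × 16 = 64
y(3) = 4 × 64 = 256

256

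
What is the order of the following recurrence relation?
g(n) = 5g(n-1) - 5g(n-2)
The order is the largest lag k for which g(n-k) appears. Here the deepest term is g(n-2), so the order is 2.

Order 2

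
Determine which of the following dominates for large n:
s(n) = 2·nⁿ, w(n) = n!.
Comparing growth rates:
Growth-rate hierarchy: log n ≺ any polynomial ≺ any exponential cⁿ (c>1) ≺ n! ≺ nⁿ.
super-exponential nⁿ dominates factorial asymptotically.

s(n) grows faster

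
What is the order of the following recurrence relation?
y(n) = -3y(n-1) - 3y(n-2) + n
The order is the largest lag k for which y(n-k) appears. Here the deepest term is y(n-2) (the n term is non-homogeneous and does not affect the order), so the order is 2.

Order 2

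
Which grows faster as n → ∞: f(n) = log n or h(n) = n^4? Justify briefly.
Comparing growth rates:
Growth-rate hierarchy: log n ≺ any polynomial ≺ any exponential cⁿ (c>1) ≺ n! ≺ nⁿ.
polynomial degree 4 dominates logarithmic asymptotically.

h(n) grows faster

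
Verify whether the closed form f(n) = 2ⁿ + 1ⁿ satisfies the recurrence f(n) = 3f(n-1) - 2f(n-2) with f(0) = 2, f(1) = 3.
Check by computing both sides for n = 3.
From the recurrence with f(0) = 2, f(1) = 3:
  f(0) = 2, f(1) = 3, f(2) = 5, f(3) = 9
  so the recurrence gives f(3) = 9.
From the proposed closed form f(n) = 2ⁿ + 1ⁿ:
  f(3) = 9.
Both sides give 9 at n = 3, and the initial condition(s) match, so the closed form is consistent.

Yes, the closed form is correct.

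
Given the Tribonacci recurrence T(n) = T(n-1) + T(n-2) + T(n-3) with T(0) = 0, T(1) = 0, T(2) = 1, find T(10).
Computing the sequence terms:
0, 0, 1, 1, 2, 4, 7, 13, 24, 44, 81

81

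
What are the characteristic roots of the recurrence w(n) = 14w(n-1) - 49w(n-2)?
Substitute w(n) = rⁿ and divide through by rⁿ⁻²: r² - 14r + 49 = 0
Factor: (r - 7)² = 0, so r = 7 (double root).
General solution: w(n) = (A + Bn)·7ⁿ

Characteristic: r² - 14r + 49 = 0, Roots: r = 7 (double root)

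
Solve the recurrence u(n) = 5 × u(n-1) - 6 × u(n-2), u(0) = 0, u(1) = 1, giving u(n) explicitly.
Recurrence: u(n) = 5 × u(n-1) - 6 × u(n-2), initial: u(0) = 0, u(1) = 1.
Characteristic equation: r² - 5r + 6 = 0, which factors as (r - 3)(r - 2) = 0, so r = 3, 2. General solution u(n) = A·3ⁿ + B·2ⁿ. From u(0) = 0: A + B = 0. From u(1) = 1: 3A + 2B = 1. Solving gives A = 1, B = -1.

u(n) = 3ⁿ - 2ⁿ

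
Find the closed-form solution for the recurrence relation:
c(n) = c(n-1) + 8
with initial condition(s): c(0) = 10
Recurrence: c(n) = c(n-1) + 8, initial: c(0) = 10.
Each step adds 8, so c(n) = c(0) + 8n = 8n + 10.

c(n) = 8n + 10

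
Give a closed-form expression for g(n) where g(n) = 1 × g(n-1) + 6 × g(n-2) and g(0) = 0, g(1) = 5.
Recurrence: g(n) = 1 × g(n-1) + 6 × g(n-2), initial: g(0) = 0, g(1) = 5.
Characteristic equation: r² - 1r - 6 = 0, which factors as (r - 3)(r + 2) = 0, so r = 3, -2. General solution g(n) = A·3ⁿ + B·(-2)ⁿ. From g(0) = 0: A + B = 0. From g(1) = 5: 3A - 2B = 5. Solving gives A = 1, B = -1.

g(n) = 3ⁿ - (-2)ⁿ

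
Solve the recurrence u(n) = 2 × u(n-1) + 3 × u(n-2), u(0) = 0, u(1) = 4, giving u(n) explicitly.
Recurrence: u(n) = 2 × u(n-1) + 3 × u(n-2), initial: u(0) = 0, u(1) = 4.
Characteristic equation: r² - 2r - 3 = 0, which factors as (r - 3)(r + 1) = 0, so r = 3, -1. General solution u(n) = A·3ⁿ + B·(-1)ⁿ. From u(0) = 0: A + B = 0. From u(1) = 4: 3A - 1B = 4. Solving gives A = 1, B = -1.

u(n) = 3ⁿ - (-1)ⁿ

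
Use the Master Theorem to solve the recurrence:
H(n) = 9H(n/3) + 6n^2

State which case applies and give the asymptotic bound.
Master Theorem template: H(n) = a·H(n/b) + f(n).
Here: a=9, b=3, f(n)=6n^2
Compute log_b(a) = log_3(9) = 2.
f(n) = 6n^2 = Θ(n^2). Case 2: H(n) = Θ(n^2 log n).

Case 2: H(n) = Θ(n^2 log n)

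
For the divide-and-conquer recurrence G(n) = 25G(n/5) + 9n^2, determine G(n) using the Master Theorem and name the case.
Master Theorem template: G(n) = a·G(n/b) + f(n).
Here: a=25, b=5, f(n)=9n^2
Compute log_b(a) = log_5(25) = 2.
f(n) = 9n^2 = Θ(n^2). Case 2: G(n) = Θ(n^2 log n).

Case 2: G(n) = Θ(n^2 log n)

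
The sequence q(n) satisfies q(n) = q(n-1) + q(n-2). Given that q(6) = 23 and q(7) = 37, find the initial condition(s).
Work backwards using q(k) = q(k+2) - q(k+1):
q(5) = q(7) - q(6) = 37 - 23 = 14
q(4) = q(6) - q(5) = 23 - 14 = 9
q(3) = q(5) - q(4) = 14 - 9 = 5
q(2) = q(4) - q(3) = 9 - 5 = 4
q(1) = q(3) - q(2) = 5 - 4 = 1
q(0) = q(2) - q(1) = 4 - 1 = 3

q(0) = 3, q(1) = 1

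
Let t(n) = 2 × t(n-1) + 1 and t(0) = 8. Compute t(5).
Computing step by step:
t(0) = 8
t(1) = 2 × 8 + 1 = 17
t(2) = 2 × 17 + 1 = 35
t(3) = 2 × 35 + 1 = 71
t(4) = 2 × 71 + 1 = 143
t(5) = 2 × 143 + 1 = 287

287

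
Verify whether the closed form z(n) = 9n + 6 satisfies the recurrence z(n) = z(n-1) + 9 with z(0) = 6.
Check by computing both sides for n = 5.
From the recurrence with z(0) = 6:
  z(0) = 6, z(1) = 15, z(2) = 24, z(3) = 33, z(4) = 42, z(5) = 51
  so the recurrence gives z(5) = 51.
From the proposed closed form z(n) = 9n + 6:
  z(5) = 51.
Both sides give 51 at n = 5, and the initial condition(s) match, so the closed form is consistent.

Yes, the closed form is correct.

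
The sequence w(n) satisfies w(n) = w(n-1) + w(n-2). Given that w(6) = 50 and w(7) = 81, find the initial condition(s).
Work backwards using w(k) = w(k+2) - w(k+1):
w(5) = w(7) - w(6) = 81 - 50 = 31
w(4) = w(6) - w(5) = 50 - 31 = 19
w(3) = w(5) - w(4) = 31 - 19 = 12
w(2) = w(4) - w(3) = 19 - 12 = 7
w(1) = w(3) - w(2) = 12 - 7 = 5
w(0) = w(2) - w(1) = 7 - 5 = 2

w(0) = 2, w(1) = 5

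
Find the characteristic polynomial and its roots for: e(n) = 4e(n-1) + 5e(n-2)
Substitute e(n) = rⁿ and divide through by rⁿ⁻²: r² - 4r - 5 = 0
Factor: (r - 5)(r + 1) = 0, so r = 5, -1.
General solution: e(n) = A·5ⁿ + B·(-1)ⁿ

Characteristic: r² - 4r - 5 = 0, Roots: r = 5, -1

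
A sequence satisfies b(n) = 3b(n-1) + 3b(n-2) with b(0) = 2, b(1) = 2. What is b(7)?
Computing the sequence terms:
2, 2, 12, 42, 162, 612, 2322, 8802

8802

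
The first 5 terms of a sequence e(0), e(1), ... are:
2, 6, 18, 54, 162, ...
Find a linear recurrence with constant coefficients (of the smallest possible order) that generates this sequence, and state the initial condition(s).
Look for the lowest-order linear relation among consecutive terms.
Observation: each term is 3× the previous.
Check at n=2: 3·6 = 18. ✓

e(n) = 3 × e(n-1), e(0) = 2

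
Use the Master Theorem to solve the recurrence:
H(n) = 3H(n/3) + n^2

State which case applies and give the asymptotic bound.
Master Theorem template: H(n) = a·H(n/b) + f(n).
Here: a=3, b=3, f(n)=n^2
Compute log_b(a) = log_3(3) = 1.
f(n) = n^2 = Ω(n^(1+ε)) with ε = 1, and the regularity condition holds (a·f(n/b) = (a/b^2)·f(n) with a/b^2 = 3^-1 < 1). Case 3: H(n) = Θ(f(n)) = Θ(n^2).

Case 3: H(n) = Θ(n^2)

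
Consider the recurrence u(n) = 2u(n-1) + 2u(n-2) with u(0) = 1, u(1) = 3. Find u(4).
Computing the sequence terms:
1, 3, 8, 22, 60

60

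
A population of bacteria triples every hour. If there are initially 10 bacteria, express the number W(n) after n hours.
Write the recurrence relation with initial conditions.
Each hour multiplies the count by 3, so the count after n hours depends only on the count after n-1 hours: W(n) = 3 × W(n-1). The starting count gives W(0) = 10.
Unrolling n times gives the closed form W(n) = 10 × 3ⁿ.

W(n) = 3 × W(n-1), W(0) = 10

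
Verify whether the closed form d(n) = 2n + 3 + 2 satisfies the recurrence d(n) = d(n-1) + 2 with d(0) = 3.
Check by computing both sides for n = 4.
From the recurrence with d(0) = 3:
  d(0) = 3, d(1) = 5, d(2) = 7, d(3) = 9, d(4) = 11
  so the recurrence gives d(4) = 11.
From the proposed closed form d(n) = 2n + 3 + 2:
  d(4) = 13.
The recurrence gives 11 but the closed form gives 13, so the closed form does not satisfy the recurrence.

No, the closed form is incorrect.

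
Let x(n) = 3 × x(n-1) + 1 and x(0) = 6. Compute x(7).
Computing step by step:
x(0) = 6
x(1) = 3 × 6 + 1 = 19
x(2) = 3 × 19 + 1 = 58
x(3) = 3 × 58 + 1 = 175
x(4) = 3 × 175 + 1 = 526
x(5) = 3 × 526 + 1 = 1579
x(6) = 3 × 1579 + 1 = 4738
x(7) = 3 × 4738 + 1 = 14215

14215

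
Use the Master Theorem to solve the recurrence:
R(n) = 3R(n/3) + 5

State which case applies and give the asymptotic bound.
Master Theorem template: R(n) = a·R(n/b) + f(n).
Here: a=3, b=3, f(n)=5
Compute log_b(a) = log_3(3) = 1.
f(n) = 5 = O(n^(1-ε)) with ε = 1. Case 1: R(n) = Θ(n^log_b(a)) = Θ(n).

Case 1: R(n) = Θ(n)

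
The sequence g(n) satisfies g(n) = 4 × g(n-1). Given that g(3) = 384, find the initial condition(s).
In general g(n) = 4ⁿ · g(0). At n = 3: g(0) = g(3) / 4^3 = 384 / 64 = 6.

g(0) = 6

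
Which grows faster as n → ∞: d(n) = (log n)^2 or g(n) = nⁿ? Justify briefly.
Comparing growth rates:
Growth-rate hierarchy: log n ≺ any polynomial ≺ any exponential cⁿ (c>1) ≺ n! ≺ nⁿ.
super-exponential nⁿ dominates polylogarithmic (log n)^2 asymptotically.

g(n) grows faster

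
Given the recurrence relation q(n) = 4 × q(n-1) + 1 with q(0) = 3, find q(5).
Computing step by step:
q(0) = 3
q(1) = 4 × 3 + 1 = 13
q(2) = 4 × 13 + 1 = 53
q(3) = 4 × 53 + 1 = 213
q(4) = 4 × 213 + 1 = 853
q(5) = 4 × 853 + 1 = 3413

3413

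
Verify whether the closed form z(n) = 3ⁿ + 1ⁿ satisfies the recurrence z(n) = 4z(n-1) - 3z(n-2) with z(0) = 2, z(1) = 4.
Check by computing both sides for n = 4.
From the recurrence with z(0) = 2, z(1) = 4:
  z(0) = 2, z(1) = 4, z(2) = 10, z(3) = 28, z(4) = 82
  so the recurrence gives z(4) = 82.
From the proposed closed form z(n) = 3ⁿ + 1ⁿ:
  z(4) = 82.
Both sides give 82 at n = 4, and the initial condition(s) match, so the closed form is consistent.

Yes, the closed form is correct.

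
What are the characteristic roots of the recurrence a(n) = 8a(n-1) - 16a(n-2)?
Substitute a(n) = rⁿ and divide through by rⁿ⁻²: r² - 8r + 16 = 0
Factor: (r - 4)² = 0, so r = 4 (double root).
General solution: a(n) = (A + Bn)·4ⁿ

Characteristic: r² - 8r + 16 = 0, Roots: r = 4 (double root)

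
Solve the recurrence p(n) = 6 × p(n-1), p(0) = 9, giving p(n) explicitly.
Recurrence: p(n) = 6 × p(n-1), initial: p(0) = 9.
Each term is 6 times the previous, so this is geometric with ratio 6. After n steps: p(n) = p(0)·6ⁿ = 9·6ⁿ.

p(n) = 9·6ⁿ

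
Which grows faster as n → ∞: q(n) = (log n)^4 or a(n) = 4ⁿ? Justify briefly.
Comparing growth rates:
Growth-rate hierarchy: log n ≺ any polynomial ≺ any exponential cⁿ (c>1) ≺ n! ≺ nⁿ.
exponential base 4 dominates polylogarithmic (log n)^4 asymptotically.

a(n) grows faster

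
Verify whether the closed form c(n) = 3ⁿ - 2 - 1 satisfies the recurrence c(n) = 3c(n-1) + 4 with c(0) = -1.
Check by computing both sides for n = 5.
From the recurrence with c(0) = -1:
  c(0) = -1, c(1) = 1, c(2) = 7, c(3) = 25, c(4) = 79, c(5) = 241
  so the recurrence gives c(5) = 241.
From the proposed closed form c(n) = 3ⁿ - 2 - 1:
  c(5) = 240.
The recurrence gives 241 but the closed form gives 240, so the closed form does not satisfy the recurrence.

No, the closed form is incorrect.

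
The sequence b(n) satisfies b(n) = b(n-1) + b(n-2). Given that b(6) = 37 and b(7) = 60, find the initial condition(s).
Work backwards using b(k) = b(k+2) - b(k+1):
b(5) = b(7) - b(6) = 60 - 37 = 23
b(4) = b(6) - b(5) = 37 - 23 = 14
b(3) = b(5) - b(4) = 23 - 14 = 9
b(2) = b(4) - b(3) = 14 - 9 = 5
b(1) = b(3) - b(2) = 9 - 5 = 4
b(0) = b(2) - b(1) = 5 - 4 = 1

b(0) = 1, b(1) = 4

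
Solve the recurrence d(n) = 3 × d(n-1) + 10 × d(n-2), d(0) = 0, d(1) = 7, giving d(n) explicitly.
Recurrence: d(n) = 3 × d(n-1) + 10 × d(n-2), initial: d(0) = 0, d(1) = 7.
Characteristic equation: r² - 3r - 10 = 0, which factors as (r - 5)(r + 2) = 0, so r = 5, -2. General solution d(n) = A·5ⁿ + B·(-2)ⁿ. From d(0) = 0: A + B = 0. From d(1) = 7: 5A - 2B = 7. Solving gives A = 1, B = -1.

d(n) = 5ⁿ - (-2)ⁿ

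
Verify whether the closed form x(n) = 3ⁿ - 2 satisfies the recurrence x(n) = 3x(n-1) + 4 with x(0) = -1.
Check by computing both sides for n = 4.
From the recurrence with x(0) = -1:
  x(0) = -1, x(1) = 1, x(2) = 7, x(3) = 25, x(4) = 79
  so the recurrence gives x(4) = 79.
From the proposed closed form x(n) = 3ⁿ - 2:
  x(4) = 79.
Both sides give 79 at n = 4, and the initial condition(s) match, so the closed form is consistent.

Yes, the closed form is correct.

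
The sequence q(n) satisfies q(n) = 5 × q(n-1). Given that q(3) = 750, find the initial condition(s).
In general q(n) = 5ⁿ · q(0). At n = 3: q(0) = q(3) / 5^3 = 750 / 125 = 6.

q(0) = 6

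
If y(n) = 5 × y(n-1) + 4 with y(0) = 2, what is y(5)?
Computing step by step:
y(0) = 2
y(1) = 5 × 2 + 4 = 14
y(2) = 5 × 14 + 4 = 74
y(3) = 5 × 74 + 4 = 374
y(4) = 5 × 374 + 4 = 1874
y(5) = 5 × 1874 + 4 = 9374

9374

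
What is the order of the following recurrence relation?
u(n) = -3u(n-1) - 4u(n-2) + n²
The order is the largest lag k for which u(n-k) appears. Here the deepest term is u(n-2) (the n² term is non-homogeneous and does not affect the order), so the order is 2.

Order 2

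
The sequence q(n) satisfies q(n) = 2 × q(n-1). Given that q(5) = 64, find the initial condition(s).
In general q(n) = 2ⁿ · q(0). At n = 5: q(0) = q(5) / 2^5 = 64 / 32 = 2.

q(0) = 2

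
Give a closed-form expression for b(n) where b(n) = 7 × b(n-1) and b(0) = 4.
Recurrence: b(n) = 7 × b(n-1), initial: b(0) = 4.
Each term is 7 times the previous, so this is geometric with ratio 7. After n steps: b(n) = b(0)·7ⁿ = 4·7ⁿ.

b(n) = 4·7ⁿ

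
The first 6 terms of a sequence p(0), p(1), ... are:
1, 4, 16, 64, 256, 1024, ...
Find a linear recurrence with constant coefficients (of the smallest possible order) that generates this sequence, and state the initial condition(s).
Look for the lowest-order linear relation among consecutive terms.
Observation: each term is 4× the previous.
Check at n=2: 4·4 = 16. ✓

p(n) = 4 × p(n-1), p(0) = 1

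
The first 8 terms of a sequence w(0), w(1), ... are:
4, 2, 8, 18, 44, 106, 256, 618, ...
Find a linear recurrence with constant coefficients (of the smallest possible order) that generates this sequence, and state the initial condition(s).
Look for the lowest-order linear relation among consecutive terms.
Observation: w(n) - 2·w(n-1) - (1)·w(n-2) = 0 holds for the shown terms, and no order-1 relation w(n) = α·w(n-1) + β fits.
Check at n=3: 2·8 + (1)·2 = 18. ✓

w(n) = 2w(n-1) + w(n-2), w(0) = 4, w(1) = 2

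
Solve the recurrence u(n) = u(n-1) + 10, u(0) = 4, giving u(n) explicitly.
Recurrence: u(n) = u(n-1) + 10, initial: u(0) = 4.
Each step adds 10, so u(n) = u(0) + 10n = 10n + 4.

u(n) = 10n + 4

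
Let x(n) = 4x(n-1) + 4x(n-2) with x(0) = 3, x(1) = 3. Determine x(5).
Computing the sequence terms:
3, 3, 24, 108, 528, 2544

2544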